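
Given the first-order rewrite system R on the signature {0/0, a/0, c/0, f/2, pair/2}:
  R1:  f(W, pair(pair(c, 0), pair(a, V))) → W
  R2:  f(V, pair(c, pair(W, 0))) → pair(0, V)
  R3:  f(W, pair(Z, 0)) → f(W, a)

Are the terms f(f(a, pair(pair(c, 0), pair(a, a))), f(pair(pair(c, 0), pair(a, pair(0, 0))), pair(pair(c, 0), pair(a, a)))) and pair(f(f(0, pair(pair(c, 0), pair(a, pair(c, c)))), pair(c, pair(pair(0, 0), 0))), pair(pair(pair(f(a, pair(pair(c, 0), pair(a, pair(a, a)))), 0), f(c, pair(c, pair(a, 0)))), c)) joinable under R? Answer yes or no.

no — NF(t₁) = a, NF(t₂) = pair(pair(0, 0), pair(pair(pair(a, 0), pair(0, c)), c))

Reduce t₁ = f(f(a, pair(pair(c, 0), pair(a, a))), f(pair(pair(c, 0), pair(a, pair(0, 0))), pair(pair(c, 0), pair(a, a)))):
1. f(f(a, pair(pair(c, 0), pair(a, a))), f(pair(pair(c, 0), pair(a, pair(0, 0))), pair(pair(c, 0), pair(a, a))))  →  f(a, f(pair(pair(c, 0), pair(a, pair(0, 0))), pair(pair(c, 0), pair(a, a))))   [R1 at 1]
2. f(a, f(pair(pair(c, 0), pair(a, pair(0, 0))), pair(pair(c, 0), pair(a, a))))  →  f(a, pair(pair(c, 0), pair(a, pair(0, 0))))   [R1 at 2]
3. f(a, pair(pair(c, 0), pair(a, pair(0, 0))))  →  a   [R1 at ε]

Reduce t₂ = pair(f(f(0, pair(pair(c, 0), pair(a, pair(c, c)))), pair(c, pair(pair(0, 0), 0))), pair(pair(pair(f(a, pair(pair(c, 0), pair(a, pair(a, a)))), 0), f(c, pair(c, pair(a, 0)))), c)):
1. pair(f(f(0, pair(pair(c, 0), pair(a, pair(c, c)))), pair(c, pair(pair(0, 0), 0))), pair(pair(pair(f(a, pair(pair(c, 0), pair(a, pair(a, a)))), 0), f(c, pair(c, pair(a, 0)))), c))  →  pair(pair(0, f(0, pair(pair(c, 0), pair(a, pair(c, c))))), pair(pair(pair(f(a, pair(pair(c, 0), pair(a, pair(a, a)))), 0), f(c, pair(c, pair(a, 0)))), c))   [R2 at 1]
2. pair(pair(0, f(0, pair(pair(c, 0), pair(a, pair(c, c))))), pair(pair(pair(f(a, pair(pair(c, 0), pair(a, pair(a, a)))), 0), f(c, pair(c, pair(a, 0)))), c))  →  pair(pair(0, 0), pair(pair(pair(f(a, pair(pair(c, 0), pair(a, pair(a, a)))), 0), f(c, pair(c, pair(a, 0)))), c))   [R1 at 1.2]
3. pair(pair(0, 0), pair(pair(pair(f(a, pair(pair(c, 0), pair(a, pair(a, a)))), 0), f(c, pair(c, pair(a, 0)))), c))  →  pair(pair(0, 0), pair(pair(pair(a, 0), f(c, pair(c, pair(a, 0)))), c))   [R1 at 2.1.1.1]
4. pair(pair(0, 0), pair(pair(pair(a, 0), f(c, pair(c, pair(a, 0)))), c))  →  pair(pair(0, 0), pair(pair(pair(a, 0), pair(0, c)), c))   [R2 at 2.1.2]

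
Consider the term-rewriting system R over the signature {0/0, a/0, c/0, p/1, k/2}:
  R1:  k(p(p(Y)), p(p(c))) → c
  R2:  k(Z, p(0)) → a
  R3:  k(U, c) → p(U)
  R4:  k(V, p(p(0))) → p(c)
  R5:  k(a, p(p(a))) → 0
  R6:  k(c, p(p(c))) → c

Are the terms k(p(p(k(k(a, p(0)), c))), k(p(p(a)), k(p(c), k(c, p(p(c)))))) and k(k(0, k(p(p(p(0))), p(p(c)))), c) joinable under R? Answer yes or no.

no — NF(t₁) = p(p(p(p(a)))), NF(t₂) = p(p(0))

Reduce t₁ = k(p(p(k(k(a, p(0)), c))), k(p(p(a)), k(p(c), k(c, p(p(c)))))):
1. k(p(p(k(k(a, p(0)), c))), k(p(p(a)), k(p(c), k(c, p(p(c))))))  →  k(p(p(p(k(a, p(0))))), k(p(p(a)), k(p(c), k(c, p(p(c))))))   [R3 at 1.1.1]
2. k(p(p(p(k(a, p(0))))), k(p(p(a)), k(p(c), k(c, p(p(c))))))  →  k(p(p(p(a))), k(p(p(a)), k(p(c), k(c, p(p(c))))))   [R2 at 1.1.1.1]
3. k(p(p(p(a))), k(p(p(a)), k(p(c), k(c, p(p(c))))))  →  k(p(p(p(a))), k(p(p(a)), k(p(c), c)))   [R6 at 2.2.2]
4. k(p(p(p(a))), k(p(p(a)), k(p(c), c)))  →  k(p(p(p(a))), k(p(p(a)), p(p(c))))   [R3 at 2.2]
5. k(p(p(p(a))), k(p(p(a)), p(p(c))))  →  k(p(p(p(a))), c)   [R1 at 2]
6. k(p(p(p(a))), c)  →  p(p(p(p(a))))   [R3 at ε]

Reduce t₂ = k(k(0, k(p(p(p(0))), p(p(c)))), c):
1. k(k(0, k(p(p(p(0))), p(p(c)))), c)  →  p(k(0, k(p(p(p(0))), p(p(c)))))   [R3 at ε]
2. p(k(0, k(p(p(p(0))), p(p(c)))))  →  p(k(0, c))   [R1 at 1.2]
3. p(k(0, c))  →  p(p(0))   [R3 at 1]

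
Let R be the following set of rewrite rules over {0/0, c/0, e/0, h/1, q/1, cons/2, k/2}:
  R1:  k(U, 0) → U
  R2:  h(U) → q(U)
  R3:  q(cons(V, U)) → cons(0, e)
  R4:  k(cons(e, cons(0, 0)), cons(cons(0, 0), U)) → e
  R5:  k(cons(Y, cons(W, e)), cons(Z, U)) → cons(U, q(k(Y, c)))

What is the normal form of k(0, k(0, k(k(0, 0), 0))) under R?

0

1. k(0, k(0, k(k(0, 0), 0)))  →  k(0, k(0, k(0, 0)))   [R1 at 2.2]
2. k(0, k(0, k(0, 0)))  →  k(0, k(0, 0))   [R1 at 2.2]
3. k(0, k(0, 0))  →  k(0, 0)   [R1 at 2]
4. k(0, 0)  →  0   [R1 at ε]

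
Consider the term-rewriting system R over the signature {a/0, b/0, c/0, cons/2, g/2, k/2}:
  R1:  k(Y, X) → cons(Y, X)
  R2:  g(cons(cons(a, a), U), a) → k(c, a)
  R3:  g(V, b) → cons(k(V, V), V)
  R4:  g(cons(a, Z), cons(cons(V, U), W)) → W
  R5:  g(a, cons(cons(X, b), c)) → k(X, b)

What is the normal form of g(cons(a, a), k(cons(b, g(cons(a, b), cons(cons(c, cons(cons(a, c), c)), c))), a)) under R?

a

1. g(cons(a, a), k(cons(b, g(cons(a, b), cons(cons(c, cons(cons(a, c), c)), c))), a))  →  g(cons(a, a), cons(cons(b, g(cons(a, b), cons(cons(c, cons(cons(a, c), c)), c))), a))   [R1 at 2]
2. g(cons(a, a), cons(cons(b, g(cons(a, b), cons(cons(c, cons(cons(a, c), c)), c))), a))  →  a   [R4 at ε]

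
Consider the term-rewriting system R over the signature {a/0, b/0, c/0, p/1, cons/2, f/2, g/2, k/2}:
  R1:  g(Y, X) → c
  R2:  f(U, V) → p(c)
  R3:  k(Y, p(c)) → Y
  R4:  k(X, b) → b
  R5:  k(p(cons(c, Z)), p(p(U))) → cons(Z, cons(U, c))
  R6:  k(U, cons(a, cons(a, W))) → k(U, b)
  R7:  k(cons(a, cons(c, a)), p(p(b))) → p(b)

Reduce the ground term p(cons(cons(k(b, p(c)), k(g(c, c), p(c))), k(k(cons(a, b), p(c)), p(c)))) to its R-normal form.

p(cons(cons(b, c), cons(a, b)))

1. p(cons(cons(k(b, p(c)), k(g(c, c), p(c))), k(k(cons(a, b), p(c)), p(c))))  →  p(cons(cons(b, k(g(c, c), p(c))), k(k(cons(a, b), p(c)), p(c))))   [R3 at 1.1.1]
2. p(cons(cons(b, k(g(c, c), p(c))), k(k(cons(a, b), p(c)), p(c))))  →  p(cons(cons(b, g(c, c)), k(k(cons(a, b), p(c)), p(c))))   [R3 at 1.1.2]
3. p(cons(cons(b, g(c, c)), k(k(cons(a, b), p(c)), p(c))))  →  p(cons(cons(b, c), k(k(cons(a, b), p(c)), p(c))))   [R1 at 1.1.2]
4. p(cons(cons(b, c), k(k(cons(a, b), p(c)), p(c))))  →  p(cons(cons(b, c), k(cons(a, b), p(c))))   [R3 at 1.2]
5. p(cons(cons(b, c), k(cons(a, b), p(c))))  →  p(cons(cons(b, c), cons(a, b)))   [R3 at 1.2]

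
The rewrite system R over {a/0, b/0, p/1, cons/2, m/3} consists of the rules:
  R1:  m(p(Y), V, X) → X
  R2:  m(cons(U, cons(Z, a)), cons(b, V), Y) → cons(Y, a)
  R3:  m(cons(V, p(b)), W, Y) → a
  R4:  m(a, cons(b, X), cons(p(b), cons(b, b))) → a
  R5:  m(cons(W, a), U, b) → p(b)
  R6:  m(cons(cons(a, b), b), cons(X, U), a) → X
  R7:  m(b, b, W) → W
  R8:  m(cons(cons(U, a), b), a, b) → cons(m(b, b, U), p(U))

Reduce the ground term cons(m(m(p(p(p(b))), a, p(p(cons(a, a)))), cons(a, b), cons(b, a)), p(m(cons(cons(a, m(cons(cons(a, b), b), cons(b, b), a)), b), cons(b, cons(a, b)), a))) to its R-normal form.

cons(cons(b, a), p(b))

1. cons(m(m(p(p(p(b))), a, p(p(cons(a, a)))), cons(a, b), cons(b, a)), p(m(cons(cons(a, m(cons(cons(a, b), b), cons(b, b), a)), b), cons(b, cons(a, b)), a)))  →  cons(m(p(p(cons(a, a))), cons(a, b), cons(b, a)), p(m(cons(cons(a, m(cons(cons(a, b), b), cons(b, b), a)), b), cons(b, cons(a, b)), a)))   [R1 at 1.1]
2. cons(m(p(p(cons(a, a))), cons(a, b), cons(b, a)), p(m(cons(cons(a, m(cons(cons(a, b), b), cons(b, b), a)), b), cons(b, cons(a, b)), a)))  →  cons(cons(b, a), p(m(cons(cons(a, m(cons(cons(a, b), b), cons(b, b), a)), b), cons(b, cons(a, b)), a)))   [R1 at 1]
3. cons(cons(b, a), p(m(cons(cons(a, m(cons(cons(a, b), b), cons(b, b), a)), b), cons(b, cons(a, b)), a)))  →  cons(cons(b, a), p(m(cons(cons(a, b), b), cons(b, cons(a, b)), a)))   [R6 at 2.1.1.1.2]
4. cons(cons(b, a), p(m(cons(cons(a, b), b), cons(b, cons(a, b)), a)))  →  cons(cons(b, a), p(b))   [R6 at 2.1]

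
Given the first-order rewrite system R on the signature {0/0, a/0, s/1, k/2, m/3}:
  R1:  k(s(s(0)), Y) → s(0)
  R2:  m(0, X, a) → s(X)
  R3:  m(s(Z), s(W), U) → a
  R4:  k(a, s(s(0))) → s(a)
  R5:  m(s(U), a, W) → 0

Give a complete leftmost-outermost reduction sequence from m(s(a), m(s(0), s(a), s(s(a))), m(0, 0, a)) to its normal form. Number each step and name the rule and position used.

1. m(s(a), m(s(0), s(a), s(s(a))), m(0, 0, a))  →  m(s(a), a, m(0, 0, a))   [R3 at 2]
2. m(s(a), a, m(0, 0, a))  →  0   [R5 at ε]

0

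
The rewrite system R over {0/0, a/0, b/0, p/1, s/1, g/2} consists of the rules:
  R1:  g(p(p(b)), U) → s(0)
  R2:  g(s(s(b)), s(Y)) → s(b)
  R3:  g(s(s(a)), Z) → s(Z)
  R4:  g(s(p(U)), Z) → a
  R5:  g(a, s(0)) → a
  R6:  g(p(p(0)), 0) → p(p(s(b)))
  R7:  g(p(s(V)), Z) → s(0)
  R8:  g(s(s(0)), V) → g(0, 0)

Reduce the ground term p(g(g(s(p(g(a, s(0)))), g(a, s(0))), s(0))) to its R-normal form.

p(a)

1. p(g(g(s(p(g(a, s(0)))), g(a, s(0))), s(0)))  →  p(g(a, s(0)))   [R4 at 1.1]
2. p(g(a, s(0)))  →  p(a)   [R5 at 1]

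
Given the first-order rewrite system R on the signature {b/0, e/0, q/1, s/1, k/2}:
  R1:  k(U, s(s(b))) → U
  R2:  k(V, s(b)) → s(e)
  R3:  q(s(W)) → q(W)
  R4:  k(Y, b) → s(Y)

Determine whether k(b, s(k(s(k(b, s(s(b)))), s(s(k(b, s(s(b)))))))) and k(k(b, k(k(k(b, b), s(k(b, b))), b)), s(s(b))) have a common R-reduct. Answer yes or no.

yes — NF(t₁) = b, NF(t₂) = b

Reduce t₁ = k(b, s(k(s(k(b, s(s(b)))), s(s(k(b, s(s(b)))))))):
1. k(b, s(k(s(k(b, s(s(b)))), s(s(k(b, s(s(b))))))))  →  k(b, s(k(s(b), s(s(k(b, s(s(b))))))))   [R1 at 2.1.1.1]
2. k(b, s(k(s(b), s(s(k(b, s(s(b))))))))  →  k(b, s(k(s(b), s(s(b)))))   [R1 at 2.1.2.1.1]
3. k(b, s(k(s(b), s(s(b)))))  →  k(b, s(s(b)))   [R1 at 2.1]
4. k(b, s(s(b)))  →  b   [R1 at ε]

Reduce t₂ = k(k(b, k(k(k(b, b), s(k(b, b))), b)), s(s(b))):
1. k(k(b, k(k(k(b, b), s(k(b, b))), b)), s(s(b)))  →  k(b, k(k(k(b, b), s(k(b, b))), b))   [R1 at ε]
2. k(b, k(k(k(b, b), s(k(b, b))), b))  →  k(b, s(k(k(b, b), s(k(b, b)))))   [R4 at 2]
3. k(b, s(k(k(b, b), s(k(b, b)))))  →  k(b, s(k(s(b), s(k(b, b)))))   [R4 at 2.1.1]
4. k(b, s(k(s(b), s(k(b, b)))))  →  k(b, s(k(s(b), s(s(b)))))   [R4 at 2.1.2.1]
5. k(b, s(k(s(b), s(s(b)))))  →  k(b, s(s(b)))   [R1 at 2.1]
6. k(b, s(s(b)))  →  b   [R1 at ε]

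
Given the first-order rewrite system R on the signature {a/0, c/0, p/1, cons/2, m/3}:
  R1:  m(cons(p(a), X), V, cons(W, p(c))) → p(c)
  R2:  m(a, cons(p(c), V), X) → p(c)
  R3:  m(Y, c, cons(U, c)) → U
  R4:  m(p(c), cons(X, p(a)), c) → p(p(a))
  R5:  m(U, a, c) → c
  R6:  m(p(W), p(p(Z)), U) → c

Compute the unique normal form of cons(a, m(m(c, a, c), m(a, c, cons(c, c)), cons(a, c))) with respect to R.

cons(a, a)

1. cons(a, m(m(c, a, c), m(a, c, cons(c, c)), cons(a, c)))  →  cons(a, m(c, m(a, c, cons(c, c)), cons(a, c)))   [R5 at 2.1]
2. cons(a, m(c, m(a, c, cons(c, c)), cons(a, c)))  →  cons(a, m(c, c, cons(a, c)))   [R3 at 2.2]
3. cons(a, m(c, c, cons(a, c)))  →  cons(a, a)   [R3 at 2]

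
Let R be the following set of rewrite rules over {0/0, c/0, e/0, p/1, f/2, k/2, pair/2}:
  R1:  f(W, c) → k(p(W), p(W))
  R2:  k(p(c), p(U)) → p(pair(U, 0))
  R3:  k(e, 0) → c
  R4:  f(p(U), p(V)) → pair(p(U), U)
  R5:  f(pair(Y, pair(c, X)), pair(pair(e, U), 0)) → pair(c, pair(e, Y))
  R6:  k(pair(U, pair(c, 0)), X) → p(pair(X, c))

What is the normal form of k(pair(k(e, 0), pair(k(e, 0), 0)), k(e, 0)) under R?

1. k(pair(k(e, 0), pair(k(e, 0), 0)), k(e, 0))  →  k(pair(c, pair(k(e, 0), 0)), k(e, 0))   [R3 at 1.1]
2. k(pair(c, pair(k(e, 0), 0)), k(e, 0))  →  k(pair(c, pair(c, 0)), k(e, 0))   [R3 at 1.2.1]
3. k(pair(c, pair(c, 0)), k(e, 0))  →  p(pair(k(e, 0), c))   [R6 at ε]
4. p(pair(k(e, 0), c))  →  p(pair(c, c))   [R3 at 1.1]

p(pair(c, c))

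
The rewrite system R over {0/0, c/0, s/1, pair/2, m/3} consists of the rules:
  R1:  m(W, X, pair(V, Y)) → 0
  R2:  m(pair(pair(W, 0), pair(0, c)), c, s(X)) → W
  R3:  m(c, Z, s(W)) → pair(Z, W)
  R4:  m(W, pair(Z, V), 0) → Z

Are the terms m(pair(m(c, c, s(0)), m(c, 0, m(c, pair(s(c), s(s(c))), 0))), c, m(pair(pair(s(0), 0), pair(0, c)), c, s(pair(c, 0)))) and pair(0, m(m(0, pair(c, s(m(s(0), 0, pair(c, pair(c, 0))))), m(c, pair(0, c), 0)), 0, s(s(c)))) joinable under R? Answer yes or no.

Reduce t₁ = m(pair(m(c, c, s(0)), m(c, 0, m(c, pair(s(c), s(s(c))), 0))), c, m(pair(pair(s(0), 0), pair(0, c)), c, s(pair(c, 0)))):
1. m(pair(m(c, c, s(0)), m(c, 0, m(c, pair(s(c), s(s(c))), 0))), c, m(pair(pair(s(0), 0), pair(0, c)), c, s(pair(c, 0))))  →  m(pair(pair(c, 0), m(c, 0, m(c, pair(s(c), s(s(c))), 0))), c, m(pair(pair(s(0), 0), pair(0, c)), c, s(pair(c, 0))))   [R3 at 1.1]
2. m(pair(pair(c, 0), m(c, 0, m(c, pair(s(c), s(s(c))), 0))), c, m(pair(pair(s(0), 0), pair(0, c)), c, s(pair(c, 0))))  →  m(pair(pair(c, 0), m(c, 0, s(c))), c, m(pair(pair(s(0), 0), pair(0, c)), c, s(pair(c, 0))))   [R4 at 1.2.3]
3. m(pair(pair(c, 0), m(c, 0, s(c))), c, m(pair(pair(s(0), 0), pair(0, c)), c, s(pair(c, 0))))  →  m(pair(pair(c, 0), pair(0, c)), c, m(pair(pair(s(0), 0), pair(0, c)), c, s(pair(c, 0))))   [R3 at 1.2]
4. m(pair(pair(c, 0), pair(0, c)), c, m(pair(pair(s(0), 0), pair(0, c)), c, s(pair(c, 0))))  →  m(pair(pair(c, 0), pair(0, c)), c, s(0))   [R2 at 3]
5. m(pair(pair(c, 0), pair(0, c)), c, s(0))  →  c   [R2 at ε]

Reduce t₂ = pair(0, m(m(0, pair(c, s(m(s(0), 0, pair(c, pair(c, 0))))), m(c, pair(0, c), 0)), 0, s(s(c)))):
1. pair(0, m(m(0, pair(c, s(m(s(0), 0, pair(c, pair(c, 0))))), m(c, pair(0, c), 0)), 0, s(s(c))))  →  pair(0, m(m(0, pair(c, s(0)), m(c, pair(0, c), 0)), 0, s(s(c))))   [R1 at 2.1.2.2.1]
2. pair(0, m(m(0, pair(c, s(0)), m(c, pair(0, c), 0)), 0, s(s(c))))  →  pair(0, m(m(0, pair(c, s(0)), 0), 0, s(s(c))))   [R4 at 2.1.3]
3. pair(0, m(m(0, pair(c, s(0)), 0), 0, s(s(c))))  →  pair(0, m(c, 0, s(s(c))))   [R4 at 2.1]
4. pair(0, m(c, 0, s(s(c))))  →  pair(0, pair(0, s(c)))   [R3 at 2]

no — NF(t₁) = c, NF(t₂) = pair(0, pair(0, s(c)))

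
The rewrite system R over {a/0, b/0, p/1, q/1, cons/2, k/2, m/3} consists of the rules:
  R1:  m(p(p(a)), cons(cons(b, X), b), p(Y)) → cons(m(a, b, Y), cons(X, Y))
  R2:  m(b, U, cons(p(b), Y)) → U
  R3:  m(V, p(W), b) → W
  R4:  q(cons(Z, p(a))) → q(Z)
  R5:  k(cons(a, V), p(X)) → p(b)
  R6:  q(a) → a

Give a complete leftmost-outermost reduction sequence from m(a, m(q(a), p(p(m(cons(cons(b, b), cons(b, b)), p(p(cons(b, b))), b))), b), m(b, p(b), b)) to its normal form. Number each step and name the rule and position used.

1. m(a, m(q(a), p(p(m(cons(cons(b, b), cons(b, b)), p(p(cons(b, b))), b))), b), m(b, p(b), b))  →  m(a, p(m(cons(cons(b, b), cons(b, b)), p(p(cons(b, b))), b)), m(b, p(b), b))   [R3 at 2]
2. m(a, p(m(cons(cons(b, b), cons(b, b)), p(p(cons(b, b))), b)), m(b, p(b), b))  →  m(a, p(p(cons(b, b))), m(b, p(b), b))   [R3 at 2.1]
3. m(a, p(p(cons(b, b))), m(b, p(b), b))  →  m(a, p(p(cons(b, b))), b)   [R3 at 3]
4. m(a, p(p(cons(b, b))), b)  →  p(cons(b, b))   [R3 at ε]

p(cons(b, b))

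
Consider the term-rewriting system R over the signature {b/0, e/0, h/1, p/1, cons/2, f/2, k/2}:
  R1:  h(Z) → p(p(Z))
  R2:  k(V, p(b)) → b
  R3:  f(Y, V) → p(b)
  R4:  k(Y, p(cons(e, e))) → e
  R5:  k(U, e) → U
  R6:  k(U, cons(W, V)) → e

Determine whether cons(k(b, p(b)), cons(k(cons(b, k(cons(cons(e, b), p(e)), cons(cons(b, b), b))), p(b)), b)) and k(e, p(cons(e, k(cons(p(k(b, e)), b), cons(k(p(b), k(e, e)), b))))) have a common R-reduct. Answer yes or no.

no — NF(t₁) = cons(b, cons(b, b)), NF(t₂) = e

Reduce t₁ = cons(k(b, p(b)), cons(k(cons(b, k(cons(cons(e, b), p(e)), cons(cons(b, b), b))), p(b)), b)):
1. cons(k(b, p(b)), cons(k(cons(b, k(cons(cons(e, b), p(e)), cons(cons(b, b), b))), p(b)), b))  →  cons(b, cons(k(cons(b, k(cons(cons(e, b), p(e)), cons(cons(b, b), b))), p(b)), b))   [R2 at 1]
2. cons(b, cons(k(cons(b, k(cons(cons(e, b), p(e)), cons(cons(b, b), b))), p(b)), b))  →  cons(b, cons(b, b))   [R2 at 2.1]

Reduce t₂ = k(e, p(cons(e, k(cons(p(k(b, e)), b), cons(k(p(b), k(e, e)), b))))):
1. k(e, p(cons(e, k(cons(p(k(b, e)), b), cons(k(p(b), k(e, e)), b)))))  →  k(e, p(cons(e, e)))   [R6 at 2.1.2]
2. k(e, p(cons(e, e)))  →  e   [R4 at ε]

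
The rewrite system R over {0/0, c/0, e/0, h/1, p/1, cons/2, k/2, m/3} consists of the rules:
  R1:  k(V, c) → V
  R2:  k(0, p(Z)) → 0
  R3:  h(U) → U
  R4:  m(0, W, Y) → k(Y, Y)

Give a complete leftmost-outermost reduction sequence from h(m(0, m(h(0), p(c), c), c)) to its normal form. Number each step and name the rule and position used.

c

1. h(m(0, m(h(0), p(c), c), c))  →  m(0, m(h(0), p(c), c), c)   [R3 at ε]
2. m(0, m(h(0), p(c), c), c)  →  k(c, c)   [R4 at ε]
3. k(c, c)  →  c   [R1 at ε]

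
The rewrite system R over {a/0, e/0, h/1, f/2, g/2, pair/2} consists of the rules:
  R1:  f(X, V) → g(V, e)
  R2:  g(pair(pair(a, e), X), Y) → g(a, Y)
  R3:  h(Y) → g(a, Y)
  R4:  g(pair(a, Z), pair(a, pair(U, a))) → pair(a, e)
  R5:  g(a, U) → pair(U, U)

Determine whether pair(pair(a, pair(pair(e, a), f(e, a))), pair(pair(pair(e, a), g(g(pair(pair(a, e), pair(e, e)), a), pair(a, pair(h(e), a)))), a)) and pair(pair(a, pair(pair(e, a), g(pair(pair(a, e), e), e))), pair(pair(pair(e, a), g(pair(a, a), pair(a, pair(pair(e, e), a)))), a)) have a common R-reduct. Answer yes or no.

Reduce t₁ = pair(pair(a, pair(pair(e, a), f(e, a))), pair(pair(pair(e, a), g(g(pair(pair(a, e), pair(e, e)), a), pair(a, pair(h(e), a)))), a)):
1. pair(pair(a, pair(pair(e, a), f(e, a))), pair(pair(pair(e, a), g(g(pair(pair(a, e), pair(e, e)), a), pair(a, pair(h(e), a)))), a))  →  pair(pair(a, pair(pair(e, a), g(a, e))), pair(pair(pair(e, a), g(g(pair(pair(a, e), pair(e, e)), a), pair(a, pair(h(e), a)))), a))   [R1 at 1.2.2]
2. pair(pair(a, pair(pair(e, a), g(a, e))), pair(pair(pair(e, a), g(g(pair(pair(a, e), pair(e, e)), a), pair(a, pair(h(e), a)))), a))  →  pair(pair(a, pair(pair(e, a), pair(e, e))), pair(pair(pair(e, a), g(g(pair(pair(a, e), pair(e, e)), a), pair(a, pair(h(e), a)))), a))   [R5 at 1.2.2]
3. pair(pair(a, pair(pair(e, a), pair(e, e))), pair(pair(pair(e, a), g(g(pair(pair(a, e), pair(e, e)), a), pair(a, pair(h(e), a)))), a))  →  pair(pair(a, pair(pair(e, a), pair(e, e))), pair(pair(pair(e, a), g(g(a, a), pair(a, pair(h(e), a)))), a))   [R2 at 2.1.2.1]
4. pair(pair(a, pair(pair(e, a), pair(e, e))), pair(pair(pair(e, a), g(g(a, a), pair(a, pair(h(e), a)))), a))  →  pair(pair(a, pair(pair(e, a), pair(e, e))), pair(pair(pair(e, a), g(pair(a, a), pair(a, pair(h(e), a)))), a))   [R5 at 2.1.2.1]
5. pair(pair(a, pair(pair(e, a), pair(e, e))), pair(pair(pair(e, a), g(pair(a, a), pair(a, pair(h(e), a)))), a))  →  pair(pair(a, pair(pair(e, a), pair(e, e))), pair(pair(pair(e, a), pair(a, e)), a))   [R4 at 2.1.2]

Reduce t₂ = pair(pair(a, pair(pair(e, a), g(pair(pair(a, e), e), e))), pair(pair(pair(e, a), g(pair(a, a), pair(a, pair(pair(e, e), a)))), a)):
1. pair(pair(a, pair(pair(e, a), g(pair(pair(a, e), e), e))), pair(pair(pair(e, a), g(pair(a, a), pair(a, pair(pair(e, e), a)))), a))  →  pair(pair(a, pair(pair(e, a), g(a, e))), pair(pair(pair(e, a), g(pair(a, a), pair(a, pair(pair(e, e), a)))), a))   [R2 at 1.2.2]
2. pair(pair(a, pair(pair(e, a), g(a, e))), pair(pair(pair(e, a), g(pair(a, a), pair(a, pair(pair(e, e), a)))), a))  →  pair(pair(a, pair(pair(e, a), pair(e, e))), pair(pair(pair(e, a), g(pair(a, a), pair(a, pair(pair(e, e), a)))), a))   [R5 at 1.2.2]
3. pair(pair(a, pair(pair(e, a), pair(e, e))), pair(pair(pair(e, a), g(pair(a, a), pair(a, pair(pair(e, e), a)))), a))  →  pair(pair(a, pair(pair(e, a), pair(e, e))), pair(pair(pair(e, a), pair(a, e)), a))   [R4 at 2.1.2]

yes — NF(t₁) = pair(pair(a, pair(pair(e, a), pair(e, e))), pair(pair(pair(e, a), pair(a, e)), a)), NF(t₂) = pair(pair(a, pair(pair(e, a), pair(e, e))), pair(pair(pair(e, a), pair(a, e)), a))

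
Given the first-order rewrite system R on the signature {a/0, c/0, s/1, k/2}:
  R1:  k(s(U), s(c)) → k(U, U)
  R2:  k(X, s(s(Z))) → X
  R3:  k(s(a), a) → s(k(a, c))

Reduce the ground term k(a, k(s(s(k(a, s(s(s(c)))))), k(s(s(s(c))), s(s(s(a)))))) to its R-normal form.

a

1. k(a, k(s(s(k(a, s(s(s(c)))))), k(s(s(s(c))), s(s(s(a))))))  →  k(a, k(s(s(a)), k(s(s(s(c))), s(s(s(a))))))   [R2 at 2.1.1.1]
2. k(a, k(s(s(a)), k(s(s(s(c))), s(s(s(a))))))  →  k(a, k(s(s(a)), s(s(s(c)))))   [R2 at 2.2]
3. k(a, k(s(s(a)), s(s(s(c)))))  →  k(a, s(s(a)))   [R2 at 2]
4. k(a, s(s(a)))  →  a   [R2 at ε]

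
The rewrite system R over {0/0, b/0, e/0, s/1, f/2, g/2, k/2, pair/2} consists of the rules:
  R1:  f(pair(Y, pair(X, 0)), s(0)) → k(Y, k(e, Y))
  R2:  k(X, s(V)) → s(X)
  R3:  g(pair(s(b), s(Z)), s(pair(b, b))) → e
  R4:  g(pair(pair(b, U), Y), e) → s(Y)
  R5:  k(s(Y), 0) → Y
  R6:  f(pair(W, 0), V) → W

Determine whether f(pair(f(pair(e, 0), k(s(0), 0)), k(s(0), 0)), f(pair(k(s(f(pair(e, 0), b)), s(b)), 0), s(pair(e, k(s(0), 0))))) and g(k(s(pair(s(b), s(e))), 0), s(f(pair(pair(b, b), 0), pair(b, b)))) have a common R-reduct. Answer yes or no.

Reduce t₁ = f(pair(f(pair(e, 0), k(s(0), 0)), k(s(0), 0)), f(pair(k(s(f(pair(e, 0), b)), s(b)), 0), s(pair(e, k(s(0), 0))))):
1. f(pair(f(pair(e, 0), k(s(0), 0)), k(s(0), 0)), f(pair(k(s(f(pair(e, 0), b)), s(b)), 0), s(pair(e, k(s(0), 0)))))  →  f(pair(e, k(s(0), 0)), f(pair(k(s(f(pair(e, 0), b)), s(b)), 0), s(pair(e, k(s(0), 0)))))   [R6 at 1.1]
2. f(pair(e, k(s(0), 0)), f(pair(k(s(f(pair(e, 0), b)), s(b)), 0), s(pair(e, k(s(0), 0)))))  →  f(pair(e, 0), f(pair(k(s(f(pair(e, 0), b)), s(b)), 0), s(pair(e, k(s(0), 0)))))   [R5 at 1.2]
3. f(pair(e, 0), f(pair(k(s(f(pair(e, 0), b)), s(b)), 0), s(pair(e, k(s(0), 0)))))  →  e   [R6 at ε]

Reduce t₂ = g(k(s(pair(s(b), s(e))), 0), s(f(pair(pair(b, b), 0), pair(b, b)))):
1. g(k(s(pair(s(b), s(e))), 0), s(f(pair(pair(b, b), 0), pair(b, b))))  →  g(pair(s(b), s(e)), s(f(pair(pair(b, b), 0), pair(b, b))))   [R5 at 1]
2. g(pair(s(b), s(e)), s(f(pair(pair(b, b), 0), pair(b, b))))  →  g(pair(s(b), s(e)), s(pair(b, b)))   [R6 at 2.1]
3. g(pair(s(b), s(e)), s(pair(b, b)))  →  e   [R3 at ε]

yes — NF(t₁) = e, NF(t₂) = e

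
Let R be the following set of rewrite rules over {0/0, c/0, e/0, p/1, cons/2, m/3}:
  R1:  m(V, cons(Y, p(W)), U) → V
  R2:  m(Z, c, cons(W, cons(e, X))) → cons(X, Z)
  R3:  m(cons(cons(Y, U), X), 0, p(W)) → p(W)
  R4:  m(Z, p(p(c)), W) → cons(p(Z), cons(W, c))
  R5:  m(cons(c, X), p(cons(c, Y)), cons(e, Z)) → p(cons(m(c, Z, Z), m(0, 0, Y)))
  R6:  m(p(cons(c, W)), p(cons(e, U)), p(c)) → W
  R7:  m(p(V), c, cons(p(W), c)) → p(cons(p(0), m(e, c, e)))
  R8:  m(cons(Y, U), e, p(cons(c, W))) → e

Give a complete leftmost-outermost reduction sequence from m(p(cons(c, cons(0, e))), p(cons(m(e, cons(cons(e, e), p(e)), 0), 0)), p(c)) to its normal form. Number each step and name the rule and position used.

1. m(p(cons(c, cons(0, e))), p(cons(m(e, cons(cons(e, e), p(e)), 0), 0)), p(c))  →  m(p(cons(c, cons(0, e))), p(cons(e, 0)), p(c))   [R1 at 2.1.1]
2. m(p(cons(c, cons(0, e))), p(cons(e, 0)), p(c))  →  cons(0, e)   [R6 at ε]

cons(0, e)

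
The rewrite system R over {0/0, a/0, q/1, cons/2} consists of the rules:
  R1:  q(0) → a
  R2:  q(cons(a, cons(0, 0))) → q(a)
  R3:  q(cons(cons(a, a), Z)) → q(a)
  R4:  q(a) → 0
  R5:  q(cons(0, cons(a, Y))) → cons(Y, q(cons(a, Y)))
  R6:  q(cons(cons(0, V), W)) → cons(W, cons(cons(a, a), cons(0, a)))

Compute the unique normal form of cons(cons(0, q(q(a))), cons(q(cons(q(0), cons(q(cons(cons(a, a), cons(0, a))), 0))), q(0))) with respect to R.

1. cons(cons(0, q(q(a))), cons(q(cons(q(0), cons(q(cons(cons(a, a), cons(0, a))), 0))), q(0)))  →  cons(cons(0, q(0)), cons(q(cons(q(0), cons(q(cons(cons(a, a), cons(0, a))), 0))), q(0)))   [R4 at 1.2.1]
2. cons(cons(0, q(0)), cons(q(cons(q(0), cons(q(cons(cons(a, a), cons(0, a))), 0))), q(0)))  →  cons(cons(0, a), cons(q(cons(q(0), cons(q(cons(cons(a, a), cons(0, a))), 0))), q(0)))   [R1 at 1.2]
3. cons(cons(0, a), cons(q(cons(q(0), cons(q(cons(cons(a, a), cons(0, a))), 0))), q(0)))  →  cons(cons(0, a), cons(q(cons(a, cons(q(cons(cons(a, a), cons(0, a))), 0))), q(0)))   [R1 at 2.1.1.1]
4. cons(cons(0, a), cons(q(cons(a, cons(q(cons(cons(a, a), cons(0, a))), 0))), q(0)))  →  cons(cons(0, a), cons(q(cons(a, cons(q(a), 0))), q(0)))   [R3 at 2.1.1.2.1]
5. cons(cons(0, a), cons(q(cons(a, cons(q(a), 0))), q(0)))  →  cons(cons(0, a), cons(q(cons(a, cons(0, 0))), q(0)))   [R4 at 2.1.1.2.1]
6. cons(cons(0, a), cons(q(cons(a, cons(0, 0))), q(0)))  →  cons(cons(0, a), cons(q(a), q(0)))   [R2 at 2.1]
7. cons(cons(0, a), cons(q(a), q(0)))  →  cons(cons(0, a), cons(0, q(0)))   [R4 at 2.1]
8. cons(cons(0, a), cons(0, q(0)))  →  cons(cons(0, a), cons(0, a))   [R1 at 2.2]

cons(cons(0, a), cons(0, a))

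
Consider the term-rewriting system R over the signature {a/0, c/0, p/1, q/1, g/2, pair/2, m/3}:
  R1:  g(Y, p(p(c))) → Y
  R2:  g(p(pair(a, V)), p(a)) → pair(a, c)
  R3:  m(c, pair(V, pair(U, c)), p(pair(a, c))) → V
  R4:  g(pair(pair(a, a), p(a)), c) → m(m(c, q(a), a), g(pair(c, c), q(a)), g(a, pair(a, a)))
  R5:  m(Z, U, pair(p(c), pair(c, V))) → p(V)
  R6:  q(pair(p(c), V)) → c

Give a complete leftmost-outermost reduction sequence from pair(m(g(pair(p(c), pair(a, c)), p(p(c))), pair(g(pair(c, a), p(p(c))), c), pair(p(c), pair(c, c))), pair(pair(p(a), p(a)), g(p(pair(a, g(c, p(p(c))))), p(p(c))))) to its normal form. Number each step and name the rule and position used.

1. pair(m(g(pair(p(c), pair(a, c)), p(p(c))), pair(g(pair(c, a), p(p(c))), c), pair(p(c), pair(c, c))), pair(pair(p(a), p(a)), g(p(pair(a, g(c, p(p(c))))), p(p(c)))))  →  pair(p(c), pair(pair(p(a), p(a)), g(p(pair(a, g(c, p(p(c))))), p(p(c)))))   [R5 at 1]
2. pair(p(c), pair(pair(p(a), p(a)), g(p(pair(a, g(c, p(p(c))))), p(p(c)))))  →  pair(p(c), pair(pair(p(a), p(a)), p(pair(a, g(c, p(p(c)))))))   [R1 at 2.2]
3. pair(p(c), pair(pair(p(a), p(a)), p(pair(a, g(c, p(p(c)))))))  →  pair(p(c), pair(pair(p(a), p(a)), p(pair(a, c))))   [R1 at 2.2.1.2]

pair(p(c), pair(pair(p(a), p(a)), p(pair(a, c))))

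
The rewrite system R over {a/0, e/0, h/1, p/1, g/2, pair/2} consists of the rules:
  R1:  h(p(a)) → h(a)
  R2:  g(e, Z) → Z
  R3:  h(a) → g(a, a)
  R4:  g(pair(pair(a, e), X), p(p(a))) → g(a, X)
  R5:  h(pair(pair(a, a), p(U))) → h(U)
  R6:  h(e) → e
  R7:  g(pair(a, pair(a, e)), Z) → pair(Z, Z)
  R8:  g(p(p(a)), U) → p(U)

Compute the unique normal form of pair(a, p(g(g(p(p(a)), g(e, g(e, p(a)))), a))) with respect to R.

1. pair(a, p(g(g(p(p(a)), g(e, g(e, p(a)))), a)))  →  pair(a, p(g(p(g(e, g(e, p(a)))), a)))   [R8 at 2.1.1]
2. pair(a, p(g(p(g(e, g(e, p(a)))), a)))  →  pair(a, p(g(p(g(e, p(a))), a)))   [R2 at 2.1.1.1]
3. pair(a, p(g(p(g(e, p(a))), a)))  →  pair(a, p(g(p(p(a)), a)))   [R2 at 2.1.1.1]
4. pair(a, p(g(p(p(a)), a)))  →  pair(a, p(p(a)))   [R8 at 2.1]

pair(a, p(p(a)))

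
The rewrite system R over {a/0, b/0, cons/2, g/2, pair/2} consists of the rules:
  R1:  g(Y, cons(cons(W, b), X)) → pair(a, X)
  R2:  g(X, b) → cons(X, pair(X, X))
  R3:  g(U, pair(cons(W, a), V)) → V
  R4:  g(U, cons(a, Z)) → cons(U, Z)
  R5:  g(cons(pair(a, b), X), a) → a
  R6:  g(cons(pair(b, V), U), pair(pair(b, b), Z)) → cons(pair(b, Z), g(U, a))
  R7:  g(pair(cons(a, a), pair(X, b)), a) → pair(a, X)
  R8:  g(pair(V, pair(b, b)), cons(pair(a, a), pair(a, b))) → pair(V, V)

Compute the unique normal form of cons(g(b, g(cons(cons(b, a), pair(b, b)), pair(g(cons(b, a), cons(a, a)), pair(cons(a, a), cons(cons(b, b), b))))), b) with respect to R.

1. cons(g(b, g(cons(cons(b, a), pair(b, b)), pair(g(cons(b, a), cons(a, a)), pair(cons(a, a), cons(cons(b, b), b))))), b)  →  cons(g(b, g(cons(cons(b, a), pair(b, b)), pair(cons(cons(b, a), a), pair(cons(a, a), cons(cons(b, b), b))))), b)   [R4 at 1.2.2.1]
2. cons(g(b, g(cons(cons(b, a), pair(b, b)), pair(cons(cons(b, a), a), pair(cons(a, a), cons(cons(b, b), b))))), b)  →  cons(g(b, pair(cons(a, a), cons(cons(b, b), b))), b)   [R3 at 1.2]
3. cons(g(b, pair(cons(a, a), cons(cons(b, b), b))), b)  →  cons(cons(cons(b, b), b), b)   [R3 at 1]

cons(cons(cons(b, b), b), b)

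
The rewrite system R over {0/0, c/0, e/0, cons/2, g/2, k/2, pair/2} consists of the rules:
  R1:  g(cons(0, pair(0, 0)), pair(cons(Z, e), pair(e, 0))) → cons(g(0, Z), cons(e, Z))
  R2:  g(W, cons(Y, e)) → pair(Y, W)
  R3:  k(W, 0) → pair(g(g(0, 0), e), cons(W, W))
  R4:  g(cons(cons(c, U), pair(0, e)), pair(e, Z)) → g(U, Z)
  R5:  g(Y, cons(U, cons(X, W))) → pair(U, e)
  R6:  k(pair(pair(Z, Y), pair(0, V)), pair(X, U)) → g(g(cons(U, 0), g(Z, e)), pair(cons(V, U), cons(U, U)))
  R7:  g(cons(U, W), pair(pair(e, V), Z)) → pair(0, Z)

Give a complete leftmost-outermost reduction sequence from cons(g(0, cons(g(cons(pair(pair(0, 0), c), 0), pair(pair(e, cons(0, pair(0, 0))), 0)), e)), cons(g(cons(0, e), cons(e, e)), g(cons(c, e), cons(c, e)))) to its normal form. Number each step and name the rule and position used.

1. cons(g(0, cons(g(cons(pair(pair(0, 0), c), 0), pair(pair(e, cons(0, pair(0, 0))), 0)), e)), cons(g(cons(0, e), cons(e, e)), g(cons(c, e), cons(c, e))))  →  cons(pair(g(cons(pair(pair(0, 0), c), 0), pair(pair(e, cons(0, pair(0, 0))), 0)), 0), cons(g(cons(0, e), cons(e, e)), g(cons(c, e), cons(c, e))))   [R2 at 1]
2. cons(pair(g(cons(pair(pair(0, 0), c), 0), pair(pair(e, cons(0, pair(0, 0))), 0)), 0), cons(g(cons(0, e), cons(e, e)), g(cons(c, e), cons(c, e))))  →  cons(pair(pair(0, 0), 0), cons(g(cons(0, e), cons(e, e)), g(cons(c, e), cons(c, e))))   [R7 at 1.1]
3. cons(pair(pair(0, 0), 0), cons(g(cons(0, e), cons(e, e)), g(cons(c, e), cons(c, e))))  →  cons(pair(pair(0, 0), 0), cons(pair(e, cons(0, e)), g(cons(c, e), cons(c, e))))   [R2 at 2.1]
4. cons(pair(pair(0, 0), 0), cons(pair(e, cons(0, e)), g(cons(c, e), cons(c, e))))  →  cons(pair(pair(0, 0), 0), cons(pair(e, cons(0, e)), pair(c, cons(c, e))))   [R2 at 2.2]

cons(pair(pair(0, 0), 0), cons(pair(e, cons(0, e)), pair(c, cons(c, e))))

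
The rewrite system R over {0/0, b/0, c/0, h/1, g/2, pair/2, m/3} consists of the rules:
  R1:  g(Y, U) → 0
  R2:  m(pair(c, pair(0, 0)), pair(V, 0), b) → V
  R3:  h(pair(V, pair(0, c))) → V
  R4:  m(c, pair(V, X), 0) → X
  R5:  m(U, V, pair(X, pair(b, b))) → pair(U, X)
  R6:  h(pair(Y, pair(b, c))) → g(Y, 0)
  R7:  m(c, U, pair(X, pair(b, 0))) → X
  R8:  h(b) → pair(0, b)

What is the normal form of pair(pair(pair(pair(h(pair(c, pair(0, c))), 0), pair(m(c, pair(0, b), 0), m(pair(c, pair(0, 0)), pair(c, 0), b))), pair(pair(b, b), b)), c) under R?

pair(pair(pair(pair(c, 0), pair(b, c)), pair(pair(b, b), b)), c)

1. pair(pair(pair(pair(h(pair(c, pair(0, c))), 0), pair(m(c, pair(0, b), 0), m(pair(c, pair(0, 0)), pair(c, 0), b))), pair(pair(b, b), b)), c)  →  pair(pair(pair(pair(c, 0), pair(m(c, pair(0, b), 0), m(pair(c, pair(0, 0)), pair(c, 0), b))), pair(pair(b, b), b)), c)   [R3 at 1.1.1.1]
2. pair(pair(pair(pair(c, 0), pair(m(c, pair(0, b), 0), m(pair(c, pair(0, 0)), pair(c, 0), b))), pair(pair(b, b), b)), c)  →  pair(pair(pair(pair(c, 0), pair(b, m(pair(c, pair(0, 0)), pair(c, 0), b))), pair(pair(b, b), b)), c)   [R4 at 1.1.2.1]
3. pair(pair(pair(pair(c, 0), pair(b, m(pair(c, pair(0, 0)), pair(c, 0), b))), pair(pair(b, b), b)), c)  →  pair(pair(pair(pair(c, 0), pair(b, c)), pair(pair(b, b), b)), c)   [R2 at 1.1.2.2]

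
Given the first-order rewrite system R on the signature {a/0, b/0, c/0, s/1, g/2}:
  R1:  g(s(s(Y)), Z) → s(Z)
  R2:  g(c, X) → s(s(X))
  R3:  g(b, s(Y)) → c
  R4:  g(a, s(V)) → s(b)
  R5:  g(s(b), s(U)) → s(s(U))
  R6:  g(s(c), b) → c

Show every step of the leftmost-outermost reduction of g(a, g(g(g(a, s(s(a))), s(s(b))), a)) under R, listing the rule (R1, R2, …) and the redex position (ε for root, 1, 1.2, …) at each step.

s(b)

1. g(a, g(g(g(a, s(s(a))), s(s(b))), a))  →  g(a, g(g(s(b), s(s(b))), a))   [R4 at 2.1.1]
2. g(a, g(g(s(b), s(s(b))), a))  →  g(a, g(s(s(s(b))), a))   [R5 at 2.1]
3. g(a, g(s(s(s(b))), a))  →  g(a, s(a))   [R1 at 2]
4. g(a, s(a))  →  s(b)   [R4 at ε]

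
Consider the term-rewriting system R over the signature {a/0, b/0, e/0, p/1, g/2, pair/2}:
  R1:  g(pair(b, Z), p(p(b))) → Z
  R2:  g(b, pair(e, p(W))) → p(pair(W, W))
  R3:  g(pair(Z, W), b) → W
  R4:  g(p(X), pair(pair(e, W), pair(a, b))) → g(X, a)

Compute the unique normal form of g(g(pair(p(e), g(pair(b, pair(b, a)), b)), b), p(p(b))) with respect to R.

a

1. g(g(pair(p(e), g(pair(b, pair(b, a)), b)), b), p(p(b)))  →  g(g(pair(b, pair(b, a)), b), p(p(b)))   [R3 at 1]
2. g(g(pair(b, pair(b, a)), b), p(p(b)))  →  g(pair(b, a), p(p(b)))   [R3 at 1]
3. g(pair(b, a), p(p(b)))  →  a   [R1 at ε]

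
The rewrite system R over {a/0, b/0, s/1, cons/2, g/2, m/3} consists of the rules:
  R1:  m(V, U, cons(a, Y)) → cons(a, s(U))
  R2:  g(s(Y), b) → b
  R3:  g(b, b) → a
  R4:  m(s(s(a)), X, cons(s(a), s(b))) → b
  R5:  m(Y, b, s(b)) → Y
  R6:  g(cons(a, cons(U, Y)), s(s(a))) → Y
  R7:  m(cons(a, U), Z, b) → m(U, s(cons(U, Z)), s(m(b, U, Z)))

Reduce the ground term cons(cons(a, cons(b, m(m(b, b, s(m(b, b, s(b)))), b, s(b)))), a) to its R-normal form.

1. cons(cons(a, cons(b, m(m(b, b, s(m(b, b, s(b)))), b, s(b)))), a)  →  cons(cons(a, cons(b, m(b, b, s(m(b, b, s(b)))))), a)   [R5 at 1.2.2]
2. cons(cons(a, cons(b, m(b, b, s(m(b, b, s(b)))))), a)  →  cons(cons(a, cons(b, m(b, b, s(b)))), a)   [R5 at 1.2.2.3.1]
3. cons(cons(a, cons(b, m(b, b, s(b)))), a)  →  cons(cons(a, cons(b, b)), a)   [R5 at 1.2.2]

cons(cons(a, cons(b, b)), a)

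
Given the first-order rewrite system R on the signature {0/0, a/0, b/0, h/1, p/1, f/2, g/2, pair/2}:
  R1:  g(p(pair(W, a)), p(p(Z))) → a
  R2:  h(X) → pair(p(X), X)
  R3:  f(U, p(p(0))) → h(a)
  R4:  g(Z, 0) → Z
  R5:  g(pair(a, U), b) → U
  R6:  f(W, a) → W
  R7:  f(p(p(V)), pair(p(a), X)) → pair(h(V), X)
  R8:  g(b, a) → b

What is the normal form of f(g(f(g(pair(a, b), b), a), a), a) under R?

1. f(g(f(g(pair(a, b), b), a), a), a)  →  g(f(g(pair(a, b), b), a), a)   [R6 at ε]
2. g(f(g(pair(a, b), b), a), a)  →  g(g(pair(a, b), b), a)   [R6 at 1]
3. g(g(pair(a, b), b), a)  →  g(b, a)   [R5 at 1]
4. g(b, a)  →  b   [R8 at ε]

b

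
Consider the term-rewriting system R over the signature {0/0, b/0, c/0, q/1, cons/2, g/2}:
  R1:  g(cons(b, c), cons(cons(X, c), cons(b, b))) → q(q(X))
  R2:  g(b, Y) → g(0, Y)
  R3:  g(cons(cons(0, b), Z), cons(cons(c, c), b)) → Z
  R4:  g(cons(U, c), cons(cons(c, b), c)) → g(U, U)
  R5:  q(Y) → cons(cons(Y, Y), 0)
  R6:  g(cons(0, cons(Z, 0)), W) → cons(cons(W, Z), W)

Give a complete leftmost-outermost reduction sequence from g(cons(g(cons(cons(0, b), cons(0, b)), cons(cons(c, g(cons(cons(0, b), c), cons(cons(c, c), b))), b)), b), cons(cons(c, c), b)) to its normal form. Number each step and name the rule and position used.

1. g(cons(g(cons(cons(0, b), cons(0, b)), cons(cons(c, g(cons(cons(0, b), c), cons(cons(c, c), b))), b)), b), cons(cons(c, c), b))  →  g(cons(g(cons(cons(0, b), cons(0, b)), cons(cons(c, c), b)), b), cons(cons(c, c), b))   [R3 at 1.1.2.1.2]
2. g(cons(g(cons(cons(0, b), cons(0, b)), cons(cons(c, c), b)), b), cons(cons(c, c), b))  →  g(cons(cons(0, b), b), cons(cons(c, c), b))   [R3 at 1.1]
3. g(cons(cons(0, b), b), cons(cons(c, c), b))  →  b   [R3 at ε]

b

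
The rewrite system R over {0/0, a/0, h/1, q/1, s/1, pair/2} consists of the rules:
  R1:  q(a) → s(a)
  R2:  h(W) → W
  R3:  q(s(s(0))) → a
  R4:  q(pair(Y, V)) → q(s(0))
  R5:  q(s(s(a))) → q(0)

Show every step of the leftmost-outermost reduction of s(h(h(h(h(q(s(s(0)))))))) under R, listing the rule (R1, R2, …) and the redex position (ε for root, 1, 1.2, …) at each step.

1. s(h(h(h(h(q(s(s(0))))))))  →  s(h(h(h(q(s(s(0)))))))   [R2 at 1]
2. s(h(h(h(q(s(s(0)))))))  →  s(h(h(q(s(s(0))))))   [R2 at 1]
3. s(h(h(q(s(s(0))))))  →  s(h(q(s(s(0)))))   [R2 at 1]
4. s(h(q(s(s(0)))))  →  s(q(s(s(0))))   [R2 at 1]
5. s(q(s(s(0))))  →  s(a)   [R3 at 1]

s(a)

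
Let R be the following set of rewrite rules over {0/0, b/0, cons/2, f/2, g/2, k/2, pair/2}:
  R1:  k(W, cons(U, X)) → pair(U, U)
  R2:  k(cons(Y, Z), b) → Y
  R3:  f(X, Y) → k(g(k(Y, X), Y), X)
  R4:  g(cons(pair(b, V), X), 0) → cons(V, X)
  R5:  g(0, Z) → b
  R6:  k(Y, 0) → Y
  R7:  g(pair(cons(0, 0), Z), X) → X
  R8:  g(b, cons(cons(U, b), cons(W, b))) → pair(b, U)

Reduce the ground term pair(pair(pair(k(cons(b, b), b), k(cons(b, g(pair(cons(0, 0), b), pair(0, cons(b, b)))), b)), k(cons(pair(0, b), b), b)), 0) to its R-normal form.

pair(pair(pair(b, b), pair(0, b)), 0)

1. pair(pair(pair(k(cons(b, b), b), k(cons(b, g(pair(cons(0, 0), b), pair(0, cons(b, b)))), b)), k(cons(pair(0, b), b), b)), 0)  →  pair(pair(pair(b, k(cons(b, g(pair(cons(0, 0), b), pair(0, cons(b, b)))), b)), k(cons(pair(0, b), b), b)), 0)   [R2 at 1.1.1]
2. pair(pair(pair(b, k(cons(b, g(pair(cons(0, 0), b), pair(0, cons(b, b)))), b)), k(cons(pair(0, b), b), b)), 0)  →  pair(pair(pair(b, b), k(cons(pair(0, b), b), b)), 0)   [R2 at 1.1.2]
3. pair(pair(pair(b, b), k(cons(pair(0, b), b), b)), 0)  →  pair(pair(pair(b, b), pair(0, b)), 0)   [R2 at 1.2]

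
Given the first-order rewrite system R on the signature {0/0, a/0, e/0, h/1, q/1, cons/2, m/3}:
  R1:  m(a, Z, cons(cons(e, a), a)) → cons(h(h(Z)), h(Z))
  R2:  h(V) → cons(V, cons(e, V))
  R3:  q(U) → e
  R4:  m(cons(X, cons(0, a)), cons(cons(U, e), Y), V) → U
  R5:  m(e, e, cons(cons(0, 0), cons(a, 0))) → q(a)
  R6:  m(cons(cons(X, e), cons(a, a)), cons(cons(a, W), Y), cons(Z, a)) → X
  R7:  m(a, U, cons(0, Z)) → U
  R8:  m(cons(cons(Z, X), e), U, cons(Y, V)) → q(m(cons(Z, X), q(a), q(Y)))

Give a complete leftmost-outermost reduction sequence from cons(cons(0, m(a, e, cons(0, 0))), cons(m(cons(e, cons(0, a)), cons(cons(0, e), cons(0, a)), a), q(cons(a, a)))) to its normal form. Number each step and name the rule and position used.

1. cons(cons(0, m(a, e, cons(0, 0))), cons(m(cons(e, cons(0, a)), cons(cons(0, e), cons(0, a)), a), q(cons(a, a))))  →  cons(cons(0, e), cons(m(cons(e, cons(0, a)), cons(cons(0, e), cons(0, a)), a), q(cons(a, a))))   [R7 at 1.2]
2. cons(cons(0, e), cons(m(cons(e, cons(0, a)), cons(cons(0, e), cons(0, a)), a), q(cons(a, a))))  →  cons(cons(0, e), cons(0, q(cons(a, a))))   [R4 at 2.1]
3. cons(cons(0, e), cons(0, q(cons(a, a))))  →  cons(cons(0, e), cons(0, e))   [R3 at 2.2]

cons(cons(0, e), cons(0, e))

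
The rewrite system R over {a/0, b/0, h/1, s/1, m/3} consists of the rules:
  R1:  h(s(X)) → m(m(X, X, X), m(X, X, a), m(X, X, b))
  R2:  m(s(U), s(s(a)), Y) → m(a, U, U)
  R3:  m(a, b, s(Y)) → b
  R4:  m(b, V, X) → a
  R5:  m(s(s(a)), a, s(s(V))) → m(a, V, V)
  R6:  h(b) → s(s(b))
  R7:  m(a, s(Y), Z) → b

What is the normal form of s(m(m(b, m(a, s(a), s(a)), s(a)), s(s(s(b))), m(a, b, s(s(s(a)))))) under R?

1. s(m(m(b, m(a, s(a), s(a)), s(a)), s(s(s(b))), m(a, b, s(s(s(a))))))  →  s(m(a, s(s(s(b))), m(a, b, s(s(s(a))))))   [R4 at 1.1]
2. s(m(a, s(s(s(b))), m(a, b, s(s(s(a))))))  →  s(b)   [R7 at 1]

s(b)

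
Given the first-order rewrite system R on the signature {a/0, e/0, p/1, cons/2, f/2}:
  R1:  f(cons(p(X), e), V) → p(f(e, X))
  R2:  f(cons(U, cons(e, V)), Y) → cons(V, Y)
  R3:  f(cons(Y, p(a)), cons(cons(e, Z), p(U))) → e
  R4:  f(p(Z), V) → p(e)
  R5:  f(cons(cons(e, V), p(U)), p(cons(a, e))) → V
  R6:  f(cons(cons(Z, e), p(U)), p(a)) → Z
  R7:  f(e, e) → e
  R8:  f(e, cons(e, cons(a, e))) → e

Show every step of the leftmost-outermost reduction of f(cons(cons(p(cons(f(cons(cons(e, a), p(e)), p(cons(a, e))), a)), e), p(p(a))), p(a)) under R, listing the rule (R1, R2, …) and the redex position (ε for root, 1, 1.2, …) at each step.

1. f(cons(cons(p(cons(f(cons(cons(e, a), p(e)), p(cons(a, e))), a)), e), p(p(a))), p(a))  →  p(cons(f(cons(cons(e, a), p(e)), p(cons(a, e))), a))   [R6 at ε]
2. p(cons(f(cons(cons(e, a), p(e)), p(cons(a, e))), a))  →  p(cons(a, a))   [R5 at 1.1]

p(cons(a, a))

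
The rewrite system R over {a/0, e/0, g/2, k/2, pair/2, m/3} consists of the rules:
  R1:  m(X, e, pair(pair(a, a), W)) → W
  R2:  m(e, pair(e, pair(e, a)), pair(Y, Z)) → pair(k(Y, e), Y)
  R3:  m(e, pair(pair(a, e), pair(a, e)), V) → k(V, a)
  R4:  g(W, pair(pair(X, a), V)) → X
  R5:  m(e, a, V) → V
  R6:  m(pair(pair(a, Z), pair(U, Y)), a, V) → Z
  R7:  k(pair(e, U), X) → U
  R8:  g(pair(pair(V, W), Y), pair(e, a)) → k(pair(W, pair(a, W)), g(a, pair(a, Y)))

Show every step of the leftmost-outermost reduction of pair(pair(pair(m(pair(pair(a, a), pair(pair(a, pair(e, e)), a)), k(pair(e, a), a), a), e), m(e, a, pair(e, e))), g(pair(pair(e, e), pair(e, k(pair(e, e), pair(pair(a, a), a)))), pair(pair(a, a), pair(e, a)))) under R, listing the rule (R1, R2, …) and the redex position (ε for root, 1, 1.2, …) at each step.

1. pair(pair(pair(m(pair(pair(a, a), pair(pair(a, pair(e, e)), a)), k(pair(e, a), a), a), e), m(e, a, pair(e, e))), g(pair(pair(e, e), pair(e, k(pair(e, e), pair(pair(a, a), a)))), pair(pair(a, a), pair(e, a))))  →  pair(pair(pair(m(pair(pair(a, a), pair(pair(a, pair(e, e)), a)), a, a), e), m(e, a, pair(e, e))), g(pair(pair(e, e), pair(e, k(pair(e, e), pair(pair(a, a), a)))), pair(pair(a, a), pair(e, a))))   [R7 at 1.1.1.2]
2. pair(pair(pair(m(pair(pair(a, a), pair(pair(a, pair(e, e)), a)), a, a), e), m(e, a, pair(e, e))), g(pair(pair(e, e), pair(e, k(pair(e, e), pair(pair(a, a), a)))), pair(pair(a, a), pair(e, a))))  →  pair(pair(pair(a, e), m(e, a, pair(e, e))), g(pair(pair(e, e), pair(e, k(pair(e, e), pair(pair(a, a), a)))), pair(pair(a, a), pair(e, a))))   [R6 at 1.1.1]
3. pair(pair(pair(a, e), m(e, a, pair(e, e))), g(pair(pair(e, e), pair(e, k(pair(e, e), pair(pair(a, a), a)))), pair(pair(a, a), pair(e, a))))  →  pair(pair(pair(a, e), pair(e, e)), g(pair(pair(e, e), pair(e, k(pair(e, e), pair(pair(a, a), a)))), pair(pair(a, a), pair(e, a))))   [R5 at 1.2]
4. pair(pair(pair(a, e), pair(e, e)), g(pair(pair(e, e), pair(e, k(pair(e, e), pair(pair(a, a), a)))), pair(pair(a, a), pair(e, a))))  →  pair(pair(pair(a, e), pair(e, e)), a)   [R4 at 2]

pair(pair(pair(a, e), pair(e, e)), a)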